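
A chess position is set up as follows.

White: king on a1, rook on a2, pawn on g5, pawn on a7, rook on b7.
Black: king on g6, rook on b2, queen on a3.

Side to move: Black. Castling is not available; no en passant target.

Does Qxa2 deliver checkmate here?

After Qxa2: white king on a1; in check: yes, from the black queen on a2.
King squares — b1: attacked by Qa2; a2: attacked by Rb2; b2: attacked by Qa2.
White has no legal moves → checkmate.

yes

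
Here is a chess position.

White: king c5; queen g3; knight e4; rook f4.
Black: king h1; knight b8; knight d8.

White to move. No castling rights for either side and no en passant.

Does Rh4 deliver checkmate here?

After Rh4: black king on h1; in check: yes, from the white rook on h4.
King squares — g1: attacked by Qg3; g2: attacked by Qg3; h2: attacked by Qg3.
Black has no legal moves → checkmate.

yes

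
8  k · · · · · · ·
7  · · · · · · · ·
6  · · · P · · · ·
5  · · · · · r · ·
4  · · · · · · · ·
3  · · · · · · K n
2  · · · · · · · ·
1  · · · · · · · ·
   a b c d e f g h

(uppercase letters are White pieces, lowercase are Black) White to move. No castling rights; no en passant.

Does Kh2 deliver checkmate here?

After Kh2: black king on a8; in check: no.
Black is not in check, so this cannot be checkmate.

no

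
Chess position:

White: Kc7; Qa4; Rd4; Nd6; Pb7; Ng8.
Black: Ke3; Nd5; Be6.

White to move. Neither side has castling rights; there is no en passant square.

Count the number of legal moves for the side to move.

4

White to move; king on c7.
In check: yes, from the black knight on d5.
Legal moves: Kd8, Kb8, Kc6, Rxd5.
Count: 4.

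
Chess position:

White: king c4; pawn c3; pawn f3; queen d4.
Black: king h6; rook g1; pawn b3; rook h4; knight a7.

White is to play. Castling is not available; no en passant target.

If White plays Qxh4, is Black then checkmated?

After Qxh4: black king on h6; in check: yes, from the white queen on h4.
Black has 2 legal replies: Kg7, Kg6.
In check but a legal move exists → not checkmate.

no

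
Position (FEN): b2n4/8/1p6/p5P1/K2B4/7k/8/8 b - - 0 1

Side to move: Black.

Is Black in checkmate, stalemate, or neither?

Black to move; black king on h3.
In check: no.
Legal moves for Black: Nf7, Nb7, Ne6, Nc6, Bb7, Bc6+, Bd5, Be4, Bf3, Bg2, Bh1, Kh4, Kg4, Kg3, Kh2, Kg2, b5+.
Black has 17 legal moves and is not in check → neither.

neither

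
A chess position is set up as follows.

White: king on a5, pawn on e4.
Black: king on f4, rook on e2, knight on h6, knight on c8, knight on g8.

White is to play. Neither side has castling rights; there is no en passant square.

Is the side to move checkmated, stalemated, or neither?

neither

White to move; white king on a5.
In check: no.
Legal moves for White: Ka6, Kb5, Kb4, Ka4, e5.
White has 5 legal moves and is not in check → neither.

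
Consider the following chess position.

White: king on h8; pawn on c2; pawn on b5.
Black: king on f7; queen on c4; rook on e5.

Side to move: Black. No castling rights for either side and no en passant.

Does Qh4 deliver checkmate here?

yes

After Qh4: white king on h8; in check: yes, from the black queen on h4.
King squares — g7: attacked by Kf7; h7: attacked by Qh4; g8: attacked by Kf7.
White has no legal moves → checkmate.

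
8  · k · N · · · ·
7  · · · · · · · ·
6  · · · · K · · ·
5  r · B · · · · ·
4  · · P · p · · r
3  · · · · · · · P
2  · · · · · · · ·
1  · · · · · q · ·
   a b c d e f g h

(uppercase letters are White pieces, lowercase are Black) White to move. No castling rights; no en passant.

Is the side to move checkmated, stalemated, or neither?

White to move; white king on e6.
In check: no.
Legal moves for White include: Nf7, Nb7, Nc6+, Ke7, Kd7, Kd6, Ke5, Kd5, Bf8, Be7, Ba7+, Bd6+, Bb6, Bd4, Bb4, Be3, Ba3, Bf2, ... (list truncated; more exist).
White has legal moves and is not in check → neither.

neither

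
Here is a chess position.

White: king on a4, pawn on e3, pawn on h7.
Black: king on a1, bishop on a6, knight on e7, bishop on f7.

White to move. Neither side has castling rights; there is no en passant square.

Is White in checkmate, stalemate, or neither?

White to move; white king on a4.
In check: no.
Legal moves for White: Ka5, Kb4, Ka3, h8=Q+, h8=R, h8=B+, h8=N, e4.
White has 8 legal moves and is not in check → neither.

neither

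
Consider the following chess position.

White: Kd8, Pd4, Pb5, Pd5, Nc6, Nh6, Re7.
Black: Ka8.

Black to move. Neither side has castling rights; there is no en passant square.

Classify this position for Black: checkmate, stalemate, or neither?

Black to move; black king on a8.
In check: no.
King squares — a7: attacked by Nc6; b7: attacked by Re7; b8: attacked by Nc6.
Legal moves for Black: none.
Not in check and no legal moves → stalemate.

stalemate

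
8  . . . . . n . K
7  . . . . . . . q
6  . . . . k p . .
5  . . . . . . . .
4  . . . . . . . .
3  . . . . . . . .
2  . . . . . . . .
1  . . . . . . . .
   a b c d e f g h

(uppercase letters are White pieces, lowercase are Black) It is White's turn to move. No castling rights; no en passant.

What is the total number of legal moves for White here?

0

White to move; king on h8.
In check: yes, from the black queen on h7.
Legal moves: none.
Count: 0.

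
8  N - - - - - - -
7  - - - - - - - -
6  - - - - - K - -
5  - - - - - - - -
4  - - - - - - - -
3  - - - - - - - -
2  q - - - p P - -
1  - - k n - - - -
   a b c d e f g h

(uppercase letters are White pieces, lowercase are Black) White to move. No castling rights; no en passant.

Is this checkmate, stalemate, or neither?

neither

White to move; white king on f6.
In check: no.
Legal moves for White: Nc7, Nb6, Kg7, Ke7, Kg6, Kg5, Kf5, Ke5, f3, f4.
White has 10 legal moves and is not in check → neither.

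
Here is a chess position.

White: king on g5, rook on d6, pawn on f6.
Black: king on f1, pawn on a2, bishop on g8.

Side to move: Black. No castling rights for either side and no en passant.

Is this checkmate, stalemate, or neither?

neither

Black to move; black king on f1.
In check: no.
Legal moves for Black: Bh7, Bf7, Be6, Bd5, Bc4, Bb3, Kg2, Kf2, Ke2, Kg1, Ke1, a1=Q, a1=R, a1=B, a1=N.
Black has 15 legal moves and is not in check → neither.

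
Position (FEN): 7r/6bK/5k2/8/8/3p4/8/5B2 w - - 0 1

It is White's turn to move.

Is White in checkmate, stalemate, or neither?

checkmate

White to move; white king on h7.
In check: yes, from the black rook on h8.
King squares — g6: attacked by Kf6; h6: attacked by Bg7; g7: attacked by Kf6; g8: attacked by Rh8; h8: attacked by Bg7.
Legal moves for White: none.
In check with no legal moves → checkmate.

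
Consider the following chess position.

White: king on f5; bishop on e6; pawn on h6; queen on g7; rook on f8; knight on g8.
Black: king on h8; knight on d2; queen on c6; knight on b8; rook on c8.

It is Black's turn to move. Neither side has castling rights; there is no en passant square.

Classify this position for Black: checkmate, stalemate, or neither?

checkmate

Black to move; black king on h8.
In check: yes, from the white queen on g7.
King squares — g7: attacked by Ph6; h7: attacked by Qg7; g8: attacked by Be6.
Legal moves for Black: none.
In check with no legal moves → checkmate.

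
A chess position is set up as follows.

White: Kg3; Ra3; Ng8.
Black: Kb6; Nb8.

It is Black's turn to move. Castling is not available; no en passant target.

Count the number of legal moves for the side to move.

Black to move; king on b6.
In check: no.
Legal moves: Nd7, Nc6, Na6, Kc7, Kb7, Kc6, Kc5, Kb5.
Count: 8.

8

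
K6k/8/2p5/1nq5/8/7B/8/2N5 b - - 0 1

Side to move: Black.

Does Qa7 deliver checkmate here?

After Qa7: white king on a8; in check: yes, from the black queen on a7.
King squares — a7: attacked by Nb5; b7: attacked by Qa7; b8: attacked by Qa7.
White has no legal moves → checkmate.

yes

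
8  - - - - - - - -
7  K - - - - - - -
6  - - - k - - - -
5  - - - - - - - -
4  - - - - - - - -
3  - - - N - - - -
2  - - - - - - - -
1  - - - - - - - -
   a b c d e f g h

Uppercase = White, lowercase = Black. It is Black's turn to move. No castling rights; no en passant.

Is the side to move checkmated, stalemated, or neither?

Black to move; black king on d6.
In check: no.
Legal moves for Black: Ke7, Kd7, Kc7, Ke6, Kc6, Kd5.
Black has 6 legal moves and is not in check → neither.

neither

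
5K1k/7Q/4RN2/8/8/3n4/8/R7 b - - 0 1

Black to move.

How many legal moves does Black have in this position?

Black to move; king on h8.
In check: yes, from the white queen on h7.
Legal moves: none.
Count: 0.

0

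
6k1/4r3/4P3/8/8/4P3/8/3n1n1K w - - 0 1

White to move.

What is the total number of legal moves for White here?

White to move; king on h1.
In check: no.
Legal moves: Kg2, Kg1, e4.
Count: 3.

3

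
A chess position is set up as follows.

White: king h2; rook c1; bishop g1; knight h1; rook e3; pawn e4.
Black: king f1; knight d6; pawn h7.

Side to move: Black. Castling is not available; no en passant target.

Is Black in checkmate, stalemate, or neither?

checkmate

Black to move; black king on f1.
In check: yes, from the white rook on c1.
King squares — e1: attacked by Rc1; g1: attacked by Rc1; e2: attacked by Re3; f2: attacked by Bg1; g2: attacked by Kh2.
Legal moves for Black: none.
In check with no legal moves → checkmate.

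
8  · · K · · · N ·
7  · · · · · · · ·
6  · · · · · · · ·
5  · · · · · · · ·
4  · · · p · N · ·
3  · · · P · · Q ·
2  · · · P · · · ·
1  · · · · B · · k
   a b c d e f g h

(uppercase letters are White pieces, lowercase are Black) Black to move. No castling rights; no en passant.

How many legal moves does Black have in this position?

Black to move; king on h1.
In check: no.
Legal moves: none.
Count: 0.

0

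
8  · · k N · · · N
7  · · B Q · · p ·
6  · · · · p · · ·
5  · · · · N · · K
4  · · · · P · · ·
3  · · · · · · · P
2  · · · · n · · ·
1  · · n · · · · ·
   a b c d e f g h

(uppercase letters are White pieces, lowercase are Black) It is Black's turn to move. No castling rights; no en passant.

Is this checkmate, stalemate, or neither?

Black to move; black king on c8.
In check: yes, from the white queen on d7.
King squares — b7: attacked by Nd8; c7: attacked by Qd7; d7: attacked by Ne5; b8: attacked by Bc7; d8: attacked by Bc7.
Legal moves for Black: none.
In check with no legal moves → checkmate.

checkmate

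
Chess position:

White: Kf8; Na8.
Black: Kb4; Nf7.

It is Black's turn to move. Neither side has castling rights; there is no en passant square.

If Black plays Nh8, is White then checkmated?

After Nh8: white king on f8; in check: no.
White is not in check, so this cannot be checkmate.

no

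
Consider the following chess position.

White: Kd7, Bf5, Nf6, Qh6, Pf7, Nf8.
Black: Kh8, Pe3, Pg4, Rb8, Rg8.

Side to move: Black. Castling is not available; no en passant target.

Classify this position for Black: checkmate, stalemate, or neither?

Black to move; black king on h8.
In check: yes, from the white queen on h6.
King squares — g7: attacked by Qh6; h7: attacked by Bf5; g8: own rook.
Legal moves for Black: none.
In check with no legal moves → checkmate.

checkmate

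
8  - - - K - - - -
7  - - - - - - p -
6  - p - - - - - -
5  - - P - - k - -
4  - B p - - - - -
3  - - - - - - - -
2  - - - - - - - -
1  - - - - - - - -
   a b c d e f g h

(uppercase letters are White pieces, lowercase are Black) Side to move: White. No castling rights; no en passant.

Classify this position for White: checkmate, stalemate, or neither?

neither

White to move; white king on d8.
In check: no.
Legal moves for White: Ke8, Kc8, Ke7, Kd7, Kc7, Ba5, Bc3, Ba3, Bd2, Be1, cxb6, c6.
White has 12 legal moves and is not in check → neither.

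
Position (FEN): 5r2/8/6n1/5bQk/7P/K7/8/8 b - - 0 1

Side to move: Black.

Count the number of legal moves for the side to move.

Black to move; king on h5.
In check: yes, from the white queen on g5.
Legal moves: none.
Count: 0.

0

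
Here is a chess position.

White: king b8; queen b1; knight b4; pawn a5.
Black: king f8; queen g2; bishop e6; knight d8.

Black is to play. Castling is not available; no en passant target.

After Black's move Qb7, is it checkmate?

yes

After Qb7: white king on b8; in check: yes, from the black queen on b7.
King squares — a7: attacked by Qb7; b7: attacked by Nd8; c7: attacked by Qb7; a8: attacked by Qb7; c8: attacked by Be6.
White has no legal moves → checkmate.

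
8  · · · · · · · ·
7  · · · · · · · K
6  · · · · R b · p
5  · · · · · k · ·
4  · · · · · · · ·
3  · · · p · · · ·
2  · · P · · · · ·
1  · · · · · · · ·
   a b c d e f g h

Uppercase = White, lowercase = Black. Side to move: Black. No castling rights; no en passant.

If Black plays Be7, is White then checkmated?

After Be7: white king on h7; in check: no.
White is not in check, so this cannot be checkmate.

no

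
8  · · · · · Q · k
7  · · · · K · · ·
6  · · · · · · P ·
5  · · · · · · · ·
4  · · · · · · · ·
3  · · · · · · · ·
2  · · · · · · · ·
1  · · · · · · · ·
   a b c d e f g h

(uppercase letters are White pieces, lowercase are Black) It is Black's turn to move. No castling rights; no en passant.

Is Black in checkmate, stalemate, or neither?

checkmate

Black to move; black king on h8.
In check: yes, from the white queen on f8.
King squares — g7: attacked by Qf8; h7: attacked by Pg6; g8: attacked by Qf8.
Legal moves for Black: none.
In check with no legal moves → checkmate.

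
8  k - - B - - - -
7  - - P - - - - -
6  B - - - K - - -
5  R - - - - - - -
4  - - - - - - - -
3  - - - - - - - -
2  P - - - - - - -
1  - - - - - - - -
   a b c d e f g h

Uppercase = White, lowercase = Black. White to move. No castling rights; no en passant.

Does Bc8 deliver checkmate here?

After Bc8: black king on a8; in check: yes, from the white rook on a5.
King squares — a7: attacked by Ra5; b7: attacked by Bc8; b8: attacked by Pc7.
Black has no legal moves → checkmate.

yes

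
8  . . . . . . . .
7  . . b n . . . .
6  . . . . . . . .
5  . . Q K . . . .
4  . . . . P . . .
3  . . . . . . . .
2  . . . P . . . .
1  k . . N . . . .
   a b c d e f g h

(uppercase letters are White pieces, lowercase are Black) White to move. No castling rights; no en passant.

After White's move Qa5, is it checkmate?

After Qa5: black king on a1; in check: yes, from the white queen on a5.
Black has 2 legal replies: Kb1, Bxa5.
In check but a legal move exists → not checkmate.

no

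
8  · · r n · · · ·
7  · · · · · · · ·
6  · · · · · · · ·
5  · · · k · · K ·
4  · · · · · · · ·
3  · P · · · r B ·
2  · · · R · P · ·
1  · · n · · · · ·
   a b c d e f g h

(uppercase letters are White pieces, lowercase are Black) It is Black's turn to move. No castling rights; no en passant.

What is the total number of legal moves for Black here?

Black to move; king on d5.
In check: yes, from the white rook on d2.
Legal moves: Ke6, Kc6, Kc5, Ke4, Rd3, Nd3.
Count: 6.

6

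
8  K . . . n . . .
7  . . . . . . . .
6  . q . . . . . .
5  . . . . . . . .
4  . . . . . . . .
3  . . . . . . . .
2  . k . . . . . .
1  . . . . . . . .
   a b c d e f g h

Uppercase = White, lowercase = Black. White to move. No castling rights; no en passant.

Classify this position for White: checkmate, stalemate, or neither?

stalemate

White to move; white king on a8.
In check: no.
King squares — a7: attacked by Qb6; b7: attacked by Qb6; b8: attacked by Qb6.
Legal moves for White: none.
Not in check and no legal moves → stalemate.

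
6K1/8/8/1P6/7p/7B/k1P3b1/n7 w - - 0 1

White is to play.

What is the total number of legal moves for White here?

14

White to move; king on g8.
In check: no.
Legal moves: Kh8, Kf8, Kh7, Kg7, Kf7, Bc8, Bd7, Be6+, Bf5, Bg4, Bxg2, b6, c3, c4.
Count: 14.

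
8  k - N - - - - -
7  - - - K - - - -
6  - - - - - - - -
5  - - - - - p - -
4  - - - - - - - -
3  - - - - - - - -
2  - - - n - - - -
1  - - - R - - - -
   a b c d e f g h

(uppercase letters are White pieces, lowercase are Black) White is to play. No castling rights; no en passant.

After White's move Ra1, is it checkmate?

After Ra1: black king on a8; in check: yes, from the white rook on a1.
Black has 2 legal replies: Kb8, Kb7.
In check but a legal move exists → not checkmate.

no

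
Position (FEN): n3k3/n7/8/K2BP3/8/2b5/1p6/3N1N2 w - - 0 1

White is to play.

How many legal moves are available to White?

White to move; king on a5.
In check: yes, from the black bishop on c3.
Legal moves: Ka6, Ka4, Nxc3.
Count: 3.

3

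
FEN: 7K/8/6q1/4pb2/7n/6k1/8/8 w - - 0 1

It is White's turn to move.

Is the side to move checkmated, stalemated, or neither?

White to move; white king on h8.
In check: no.
King squares — g7: attacked by Qg6; h7: attacked by Qg6; g8: attacked by Qg6.
Legal moves for White: none.
Not in check and no legal moves → stalemate.

stalemate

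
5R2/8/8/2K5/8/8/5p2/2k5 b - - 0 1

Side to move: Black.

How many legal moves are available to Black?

Black to move; king on c1.
In check: no.
Legal moves: Kd2, Kc2, Kb2, Kd1, Kb1, f1=Q, f1=R, f1=B, f1=N.
Count: 9.

9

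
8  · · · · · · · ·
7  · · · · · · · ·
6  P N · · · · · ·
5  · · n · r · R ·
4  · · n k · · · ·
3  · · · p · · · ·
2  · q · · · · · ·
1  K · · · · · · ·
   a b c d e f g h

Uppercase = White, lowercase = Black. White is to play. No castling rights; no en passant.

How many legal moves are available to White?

0

White to move; king on a1.
In check: yes, from the black queen on b2.
Legal moves: none.
Count: 0.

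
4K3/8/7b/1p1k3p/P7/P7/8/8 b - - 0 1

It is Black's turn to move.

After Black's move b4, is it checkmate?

no

After b4: white king on e8; in check: no.
White is not in check, so this cannot be checkmate.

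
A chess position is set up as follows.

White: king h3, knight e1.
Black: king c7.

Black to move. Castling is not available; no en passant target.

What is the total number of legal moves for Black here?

Black to move; king on c7.
In check: no.
Legal moves: Kd8, Kc8, Kb8, Kd7, Kb7, Kd6, Kc6, Kb6.
Count: 8.

8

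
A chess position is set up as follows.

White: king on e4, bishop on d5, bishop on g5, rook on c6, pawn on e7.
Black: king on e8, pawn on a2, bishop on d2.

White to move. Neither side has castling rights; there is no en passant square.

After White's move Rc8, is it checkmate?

no

After Rc8: black king on e8; in check: yes, from the white rook on c8.
Black has 1 legal reply: Kd7.
In check but a legal move exists → not checkmate.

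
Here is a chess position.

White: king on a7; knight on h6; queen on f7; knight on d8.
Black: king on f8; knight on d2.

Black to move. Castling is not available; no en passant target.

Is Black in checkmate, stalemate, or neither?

Black to move; black king on f8.
In check: yes, from the white queen on f7.
King squares — e7: attacked by Qf7; f7: attacked by Nh6; g7: attacked by Qf7; e8: attacked by Qf7; g8: attacked by Nh6.
Legal moves for Black: none.
In check with no legal moves → checkmate.

checkmate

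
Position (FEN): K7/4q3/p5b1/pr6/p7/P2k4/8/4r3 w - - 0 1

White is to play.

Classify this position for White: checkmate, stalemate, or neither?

White to move; white king on a8.
In check: no.
King squares — a7: attacked by Qe7; b7: attacked by Rb5; b8: attacked by Rb5.
Legal moves for White: none.
Not in check and no legal moves → stalemate.

stalemate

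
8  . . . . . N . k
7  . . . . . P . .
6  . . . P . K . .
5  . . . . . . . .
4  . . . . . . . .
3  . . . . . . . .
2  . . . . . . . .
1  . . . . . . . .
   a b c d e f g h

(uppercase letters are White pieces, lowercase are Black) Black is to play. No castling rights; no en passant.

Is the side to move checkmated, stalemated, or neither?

stalemate

Black to move; black king on h8.
In check: no.
King squares — g7: attacked by Kf6; h7: attacked by Nf8; g8: attacked by Pf7.
Legal moves for Black: none.
Not in check and no legal moves → stalemate.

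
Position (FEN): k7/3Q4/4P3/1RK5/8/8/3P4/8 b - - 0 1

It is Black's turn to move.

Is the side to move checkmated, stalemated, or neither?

Black to move; black king on a8.
In check: no.
King squares — a7: attacked by Qd7; b7: attacked by Rb5; b8: attacked by Rb5.
Legal moves for Black: none.
Not in check and no legal moves → stalemate.

stalemate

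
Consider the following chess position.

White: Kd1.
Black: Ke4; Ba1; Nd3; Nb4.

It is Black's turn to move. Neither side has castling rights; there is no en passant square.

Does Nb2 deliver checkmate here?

no

After Nb2: white king on d1; in check: yes, from the black knight on b2.
White has 4 legal replies: Ke2, Kd2, Ke1, Kc1.
In check but a legal move exists → not checkmate.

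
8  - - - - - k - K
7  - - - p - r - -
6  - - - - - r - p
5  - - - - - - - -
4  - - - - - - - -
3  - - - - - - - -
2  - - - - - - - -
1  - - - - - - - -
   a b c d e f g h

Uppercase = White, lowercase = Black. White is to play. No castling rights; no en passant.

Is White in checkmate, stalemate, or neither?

stalemate

White to move; white king on h8.
In check: no.
King squares — g7: attacked by Rf7; h7: attacked by Rf7; g8: attacked by Kf8.
Legal moves for White: none.
Not in check and no legal moves → stalemate.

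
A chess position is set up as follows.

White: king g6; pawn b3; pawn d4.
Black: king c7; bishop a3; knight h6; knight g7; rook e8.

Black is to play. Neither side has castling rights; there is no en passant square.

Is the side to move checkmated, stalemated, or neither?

neither

Black to move; black king on c7.
In check: no.
Legal moves for Black include: Rh8, Rg8, Rf8, Rd8, Rc8, Rb8, Ra8, Re7, Re6+, Re5, Re4, Re3, Re2, Re1, Ne6, Nh5, Ngf5, Kd8, ... (list truncated; more exist).
Black has legal moves and is not in check → neither.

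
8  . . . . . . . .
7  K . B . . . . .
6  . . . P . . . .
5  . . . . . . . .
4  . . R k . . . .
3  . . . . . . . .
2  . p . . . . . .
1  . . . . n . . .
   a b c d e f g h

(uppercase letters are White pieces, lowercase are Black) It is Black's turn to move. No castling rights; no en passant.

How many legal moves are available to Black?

5

Black to move; king on d4.
In check: yes, from the white rook on c4.
Legal moves: Ke5, Kd5, Kxc4, Ke3, Kd3.
Count: 5.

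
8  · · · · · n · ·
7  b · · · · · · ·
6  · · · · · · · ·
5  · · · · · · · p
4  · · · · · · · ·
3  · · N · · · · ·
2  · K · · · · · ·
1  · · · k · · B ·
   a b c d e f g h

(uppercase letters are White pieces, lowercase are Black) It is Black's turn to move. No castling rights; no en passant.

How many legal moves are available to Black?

Black to move; king on d1.
In check: yes, from the white knight on c3.
Legal moves: Kd2, Ke1.
Count: 2.

2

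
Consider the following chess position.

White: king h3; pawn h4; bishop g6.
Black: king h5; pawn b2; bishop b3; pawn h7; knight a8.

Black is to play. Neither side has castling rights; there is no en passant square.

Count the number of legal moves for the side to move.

Black to move; king on h5.
In check: yes, from the white bishop on g6.
Legal moves: Kh6, Kxg6, hxg6.
Count: 3.

3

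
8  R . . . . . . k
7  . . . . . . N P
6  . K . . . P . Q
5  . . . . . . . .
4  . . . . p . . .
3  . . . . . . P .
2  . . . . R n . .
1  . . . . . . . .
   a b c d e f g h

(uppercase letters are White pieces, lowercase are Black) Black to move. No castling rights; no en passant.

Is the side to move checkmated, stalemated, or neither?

checkmate

Black to move; black king on h8.
In check: yes, from the white rook on a8.
King squares — g7: attacked by Pf6; h7: attacked by Qh6; g8: attacked by Ph7.
Legal moves for Black: none.
In check with no legal moves → checkmate.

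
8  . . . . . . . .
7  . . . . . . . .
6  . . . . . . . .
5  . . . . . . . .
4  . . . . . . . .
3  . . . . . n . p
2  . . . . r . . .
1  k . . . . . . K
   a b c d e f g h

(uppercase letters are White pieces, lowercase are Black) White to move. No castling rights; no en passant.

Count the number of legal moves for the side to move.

White to move; king on h1.
In check: no.
Legal moves: none.
Count: 0.

0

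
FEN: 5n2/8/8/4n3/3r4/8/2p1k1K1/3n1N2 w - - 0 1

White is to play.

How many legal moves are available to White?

White to move; king on g2.
In check: no.
Legal moves: Kh3, Kg3, Kh2, Kh1, Kg1, Ng3+, Ne3, Nh2, Nd2.
Count: 9.

9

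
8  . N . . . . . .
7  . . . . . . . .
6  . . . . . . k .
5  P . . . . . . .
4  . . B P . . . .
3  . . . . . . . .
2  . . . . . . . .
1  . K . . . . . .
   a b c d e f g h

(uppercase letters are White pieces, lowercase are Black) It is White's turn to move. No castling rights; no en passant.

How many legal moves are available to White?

21

White to move; king on b1.
In check: no.
Legal moves: Nd7, Nc6, Na6, Bg8, Bf7+, Be6, Ba6, Bd5, Bb5, Bd3+, Bb3, Be2, Ba2, Bf1, Kc2, Kb2, Ka2, Kc1, Ka1, a6, d5.
Count: 21.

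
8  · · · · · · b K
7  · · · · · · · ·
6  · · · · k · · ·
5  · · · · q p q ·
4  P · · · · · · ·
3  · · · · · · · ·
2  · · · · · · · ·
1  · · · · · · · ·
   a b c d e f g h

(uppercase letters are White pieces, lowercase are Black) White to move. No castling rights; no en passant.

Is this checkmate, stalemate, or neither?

White to move; white king on h8.
In check: yes, from the black queen on e5.
King squares — g7: attacked by Qe5; h7: attacked by Bg8; g8: attacked by Qg5.
Legal moves for White: none.
In check with no legal moves → checkmate.

checkmate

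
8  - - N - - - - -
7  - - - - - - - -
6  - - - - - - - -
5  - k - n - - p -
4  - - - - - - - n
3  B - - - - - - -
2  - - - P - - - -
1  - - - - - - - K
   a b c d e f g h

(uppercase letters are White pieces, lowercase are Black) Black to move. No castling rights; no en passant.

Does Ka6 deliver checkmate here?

no

After Ka6: white king on h1; in check: no.
White is not in check, so this cannot be checkmate.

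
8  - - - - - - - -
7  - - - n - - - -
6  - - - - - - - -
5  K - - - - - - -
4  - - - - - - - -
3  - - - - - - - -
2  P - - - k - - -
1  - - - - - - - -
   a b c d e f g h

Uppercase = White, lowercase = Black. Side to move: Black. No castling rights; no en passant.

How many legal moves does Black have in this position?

14

Black to move; king on e2.
In check: no.
Legal moves: Nf8, Nb8, Nf6, Nb6, Ne5, Nc5, Kf3, Ke3, Kd3, Kf2, Kd2, Kf1, Ke1, Kd1.
Count: 14.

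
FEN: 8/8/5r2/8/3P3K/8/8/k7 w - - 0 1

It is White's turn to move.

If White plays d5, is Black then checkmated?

no

After d5: black king on a1; in check: no.
Black is not in check, so this cannot be checkmate.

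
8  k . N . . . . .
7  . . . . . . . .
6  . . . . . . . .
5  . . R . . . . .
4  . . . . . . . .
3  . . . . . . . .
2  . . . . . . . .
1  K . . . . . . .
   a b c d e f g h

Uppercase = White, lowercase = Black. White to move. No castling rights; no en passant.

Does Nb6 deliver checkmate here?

After Nb6: black king on a8; in check: yes, from the white knight on b6.
Black has 3 legal replies: Kb8, Kb7, Ka7.
In check but a legal move exists → not checkmate.

no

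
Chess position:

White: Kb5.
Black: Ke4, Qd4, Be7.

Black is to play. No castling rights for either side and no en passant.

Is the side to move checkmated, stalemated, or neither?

neither

Black to move; black king on e4.
In check: no.
Legal moves for Black include: Bf8, Bd8, Bf6, Bd6, Bg5, Bc5, Bh4, Bb4, Ba3, Kf5, Ke5, Kd5, Kf4, Kf3, Ke3, Kd3, Qh8, Qd8, ... (list truncated; more exist).
Black has legal moves and is not in check → neither.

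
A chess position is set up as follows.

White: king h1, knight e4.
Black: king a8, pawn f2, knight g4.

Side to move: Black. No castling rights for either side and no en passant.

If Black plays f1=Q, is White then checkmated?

yes

After f1=Q: white king on h1; in check: yes, from the black queen on f1.
King squares — g1: attacked by Qf1; g2: attacked by Qf1; h2: attacked by Ng4.
White has no legal moves → checkmate.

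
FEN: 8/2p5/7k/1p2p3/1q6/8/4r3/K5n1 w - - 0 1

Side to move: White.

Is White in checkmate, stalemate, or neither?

stalemate

White to move; white king on a1.
In check: no.
King squares — b1: attacked by Qb4; a2: attacked by Re2; b2: attacked by Re2.
Legal moves for White: none.
Not in check and no legal moves → stalemate.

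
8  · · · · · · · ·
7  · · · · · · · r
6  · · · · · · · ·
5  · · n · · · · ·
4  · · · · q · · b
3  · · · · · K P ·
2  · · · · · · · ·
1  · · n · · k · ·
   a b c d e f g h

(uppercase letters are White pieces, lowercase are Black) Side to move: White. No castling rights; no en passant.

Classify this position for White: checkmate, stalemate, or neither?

White to move; white king on f3.
In check: yes, from the black queen on e4.
King squares — e2: attacked by Nc1; f2: attacked by Kf1; g2: attacked by Kf1; e3: attacked by Qe4; g3: own pawn; e4: attacked by Nc5; f4: attacked by Qe4; g4: attacked by Qe4.
Legal moves for White: none.
In check with no legal moves → checkmate.

checkmate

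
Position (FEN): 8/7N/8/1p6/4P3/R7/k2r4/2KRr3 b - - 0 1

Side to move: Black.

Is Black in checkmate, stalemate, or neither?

neither

Black to move; black king on a2.
In check: yes, from the white rook on a3.
Legal moves for Black: Kxa3.
Black is in check but has 1 legal move → neither.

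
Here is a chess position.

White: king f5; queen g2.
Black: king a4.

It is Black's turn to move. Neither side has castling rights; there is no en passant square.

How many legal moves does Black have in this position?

Black to move; king on a4.
In check: no.
Legal moves: Kb5, Ka5, Kb4, Kb3, Ka3.
Count: 5.

5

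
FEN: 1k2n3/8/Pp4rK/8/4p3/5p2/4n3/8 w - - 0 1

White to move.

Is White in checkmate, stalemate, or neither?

White to move; white king on h6.
In check: yes, from the black rook on g6.
Legal moves for White: Kh7, Kxg6, Kh5.
White is in check but has 3 legal moves → neither.

neither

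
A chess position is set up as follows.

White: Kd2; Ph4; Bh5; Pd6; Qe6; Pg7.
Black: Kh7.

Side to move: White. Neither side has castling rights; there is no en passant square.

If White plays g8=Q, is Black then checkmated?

After g8=Q: black king on h7; in check: yes, from the white queen on g8.
King squares — g6: attacked by Bh5; h6: attacked by Qe6; g7: attacked by Qg8; g8: attacked by Qe6; h8: attacked by Qg8.
Black has no legal moves → checkmate.

yes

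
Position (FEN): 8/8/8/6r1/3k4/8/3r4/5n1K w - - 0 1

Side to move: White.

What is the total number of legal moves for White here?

White to move; king on h1.
In check: no.
Legal moves: none.
Count: 0.

0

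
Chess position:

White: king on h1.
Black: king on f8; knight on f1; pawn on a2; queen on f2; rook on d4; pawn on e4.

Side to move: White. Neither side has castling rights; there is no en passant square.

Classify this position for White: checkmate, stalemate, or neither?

White to move; white king on h1.
In check: no.
King squares — g1: attacked by Qf2; g2: attacked by Qf2; h2: attacked by Nf1.
Legal moves for White: none.
Not in check and no legal moves → stalemate.

stalemate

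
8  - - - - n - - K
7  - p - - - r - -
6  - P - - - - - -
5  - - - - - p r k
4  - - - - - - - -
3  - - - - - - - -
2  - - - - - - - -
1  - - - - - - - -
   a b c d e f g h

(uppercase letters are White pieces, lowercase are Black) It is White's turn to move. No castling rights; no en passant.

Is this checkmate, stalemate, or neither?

stalemate

White to move; white king on h8.
In check: no.
King squares — g7: attacked by Rg5; h7: attacked by Rf7; g8: attacked by Rg5.
Legal moves for White: none.
Not in check and no legal moves → stalemate.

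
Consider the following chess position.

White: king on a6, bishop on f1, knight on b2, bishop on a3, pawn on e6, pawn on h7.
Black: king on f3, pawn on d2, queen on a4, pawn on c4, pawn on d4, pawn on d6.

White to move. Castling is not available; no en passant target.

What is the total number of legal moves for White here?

White to move; king on a6.
In check: yes, from the black queen on a4.
Legal moves: Kb7, Kb6, Nxa4.
Count: 3.

3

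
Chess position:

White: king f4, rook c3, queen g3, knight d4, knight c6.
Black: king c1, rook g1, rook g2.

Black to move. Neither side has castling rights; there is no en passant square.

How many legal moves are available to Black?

Black to move; king on c1.
In check: yes, from the white rook on c3.
Legal moves: Kd2, Kb2, Kd1, Kb1, Rc2.
Count: 5.

5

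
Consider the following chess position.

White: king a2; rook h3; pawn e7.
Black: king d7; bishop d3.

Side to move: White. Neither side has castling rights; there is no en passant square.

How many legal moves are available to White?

19

White to move; king on a2.
In check: no.
Legal moves: Rh8, Rh7, Rh6, Rh5, Rh4, Rg3, Rf3, Re3, Rxd3+, Rh2, Rh1, Kb3, Ka3, Kb2, Ka1, e8=Q+, e8=R, e8=B+, e8=N.
Count: 19.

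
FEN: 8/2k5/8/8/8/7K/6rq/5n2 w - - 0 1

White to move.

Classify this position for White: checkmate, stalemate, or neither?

checkmate

White to move; white king on h3.
In check: yes, from the black queen on h2.
King squares — g2: attacked by Qh2; h2: attacked by Nf1; g3: attacked by Nf1; g4: attacked by Rg2; h4: attacked by Qh2.
Legal moves for White: none.
In check with no legal moves → checkmate.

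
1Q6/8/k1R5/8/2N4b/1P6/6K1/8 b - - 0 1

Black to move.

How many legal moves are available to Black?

0

Black to move; king on a6.
In check: yes, from the white rook on c6.
Legal moves: none.
Count: 0.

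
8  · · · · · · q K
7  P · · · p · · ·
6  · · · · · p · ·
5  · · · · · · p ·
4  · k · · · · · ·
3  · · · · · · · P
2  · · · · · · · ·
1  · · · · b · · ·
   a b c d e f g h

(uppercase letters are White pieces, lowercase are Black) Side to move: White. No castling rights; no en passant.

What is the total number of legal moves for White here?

1

White to move; king on h8.
In check: yes, from the black queen on g8.
Legal moves: Kxg8.
Count: 1.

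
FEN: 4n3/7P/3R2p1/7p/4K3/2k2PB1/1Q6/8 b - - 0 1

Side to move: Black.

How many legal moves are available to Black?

2

Black to move; king on c3.
In check: yes, from the white queen on b2.
Legal moves: Kc4, Kxb2.
Count: 2.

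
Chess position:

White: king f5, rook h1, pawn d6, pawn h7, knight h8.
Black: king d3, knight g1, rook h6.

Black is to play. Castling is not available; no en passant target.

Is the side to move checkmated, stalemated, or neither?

Black to move; black king on d3.
In check: no.
Legal moves for Black include: Rxh7, Rg6, Rf6+, Re6, Rxd6, Rh5+, Rh4, Rh3, Rh2, Rxh1, Kd4, Kc4, Ke3, Kc3, Ke2, Kd2, Kc2, Nh3, ... (list truncated; more exist).
Black has legal moves and is not in check → neither.

neither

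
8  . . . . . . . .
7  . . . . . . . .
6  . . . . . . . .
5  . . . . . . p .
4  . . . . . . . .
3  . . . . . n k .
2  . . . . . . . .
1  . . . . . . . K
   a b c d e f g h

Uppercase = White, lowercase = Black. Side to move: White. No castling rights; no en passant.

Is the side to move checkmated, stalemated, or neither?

stalemate

White to move; white king on h1.
In check: no.
King squares — g1: attacked by Nf3; g2: attacked by Kg3; h2: attacked by Nf3.
Legal moves for White: none.
Not in check and no legal moves → stalemate.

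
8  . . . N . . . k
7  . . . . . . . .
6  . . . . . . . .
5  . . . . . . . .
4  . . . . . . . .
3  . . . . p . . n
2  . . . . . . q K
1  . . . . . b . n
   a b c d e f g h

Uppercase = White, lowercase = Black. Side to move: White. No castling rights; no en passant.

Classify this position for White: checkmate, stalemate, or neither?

White to move; white king on h2.
In check: yes, from the black queen on g2.
King squares — g1: attacked by Qg2; h1: attacked by Qg2; g2: attacked by Bf1; g3: attacked by Nh1; h3: attacked by Qg2.
Legal moves for White: none.
In check with no legal moves → checkmate.

checkmate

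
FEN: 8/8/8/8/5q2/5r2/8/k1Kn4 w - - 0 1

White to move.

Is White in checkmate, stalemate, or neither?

neither

White to move; white king on c1.
In check: yes, from the black queen on f4.
King squares — b1: attacked by Ka1; d1: available; b2: attacked by Ka1; c2: available; d2: attacked by Qf4.
Legal moves for White: Kc2, Kxd1.
White is in check but has 2 legal moves → neither.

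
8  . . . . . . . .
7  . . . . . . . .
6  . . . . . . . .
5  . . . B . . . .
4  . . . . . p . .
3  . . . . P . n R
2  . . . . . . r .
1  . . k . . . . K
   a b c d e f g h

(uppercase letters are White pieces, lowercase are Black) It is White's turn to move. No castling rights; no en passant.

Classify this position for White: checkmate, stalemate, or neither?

neither

White to move; white king on h1.
In check: yes, from the black knight on g3.
Legal moves for White: Kxg2, Rxg3.
White is in check but has 2 legal moves → neither.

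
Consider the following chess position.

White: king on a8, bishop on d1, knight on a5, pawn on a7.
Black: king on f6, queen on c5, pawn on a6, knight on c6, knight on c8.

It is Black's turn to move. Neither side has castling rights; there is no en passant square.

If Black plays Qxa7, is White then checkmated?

After Qxa7: white king on a8; in check: yes, from the black queen on a7.
King squares — a7: attacked by Nc6; b7: attacked by Qa7; b8: attacked by Nc6.
White has no legal moves → checkmate.

yes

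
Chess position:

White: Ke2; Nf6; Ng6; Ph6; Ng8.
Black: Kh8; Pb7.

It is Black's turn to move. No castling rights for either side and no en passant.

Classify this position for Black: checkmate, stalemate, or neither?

Black to move; black king on h8.
In check: yes, from the white knight on g6.
King squares — g7: attacked by Ph6; h7: attacked by Nf6; g8: attacked by Nf6.
Legal moves for Black: none.
In check with no legal moves → checkmate.

checkmate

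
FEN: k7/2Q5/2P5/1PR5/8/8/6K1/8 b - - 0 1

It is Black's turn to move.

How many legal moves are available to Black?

Black to move; king on a8.
In check: no.
Legal moves: none.
Count: 0.

0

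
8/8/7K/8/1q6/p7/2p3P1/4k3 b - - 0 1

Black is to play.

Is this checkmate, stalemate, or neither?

Black to move; black king on e1.
In check: no.
Legal moves for Black include: Qf8+, Qb8, Qe7, Qb7, Qd6+, Qb6+, Qc5, Qb5, Qa5, Qh4+, Qg4, Qf4+, Qe4, Qd4, Qc4, Qa4, Qc3, Qb3, ... (list truncated; more exist).
Black has legal moves and is not in check → neither.

neither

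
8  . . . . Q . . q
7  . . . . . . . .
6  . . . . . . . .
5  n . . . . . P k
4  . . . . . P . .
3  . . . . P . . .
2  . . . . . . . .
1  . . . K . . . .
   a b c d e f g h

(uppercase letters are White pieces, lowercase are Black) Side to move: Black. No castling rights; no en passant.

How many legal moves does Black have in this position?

Black to move; king on h5.
In check: yes, from the white queen on e8.
Legal moves: Kh4, Kg4, Qxe8.
Count: 3.

3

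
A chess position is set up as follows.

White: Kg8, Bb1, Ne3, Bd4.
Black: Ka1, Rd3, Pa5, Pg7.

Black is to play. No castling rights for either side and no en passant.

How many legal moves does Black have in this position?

3

Black to move; king on a1.
In check: yes, from the white bishop on d4.
Legal moves: Kxb1, Rxd4, Rc3.
Count: 3.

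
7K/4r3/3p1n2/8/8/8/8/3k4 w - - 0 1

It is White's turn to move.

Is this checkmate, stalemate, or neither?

White to move; white king on h8.
In check: no.
King squares — g7: attacked by Re7; h7: attacked by Nf6; g8: attacked by Nf6.
Legal moves for White: none.
Not in check and no legal moves → stalemate.

stalemate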